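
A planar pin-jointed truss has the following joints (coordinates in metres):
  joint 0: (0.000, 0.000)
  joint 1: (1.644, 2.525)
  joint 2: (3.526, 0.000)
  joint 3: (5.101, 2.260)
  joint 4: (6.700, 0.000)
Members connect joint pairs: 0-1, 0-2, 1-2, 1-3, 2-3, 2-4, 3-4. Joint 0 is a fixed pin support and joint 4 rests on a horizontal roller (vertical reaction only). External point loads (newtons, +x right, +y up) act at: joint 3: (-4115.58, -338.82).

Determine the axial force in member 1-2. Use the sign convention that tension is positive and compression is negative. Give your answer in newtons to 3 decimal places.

N=5 nodes, M=7 members, R=3 reactions → 2N=10, M+R=10
member 0 (0-1): L=3.0130, (cx,cy)=(0.5456,0.8380)
member 1 (0-2): L=3.5260, (cx,cy)=(1.0000,0.0000)
member 2 (1-2): L=3.1492, (cx,cy)=(0.5976,-0.8018)
member 3 (1-3): L=3.4671, (cx,cy)=(0.9971,-0.0764)
member 4 (2-3): L=2.7547, (cx,cy)=(0.5718,0.8204)
member 5 (2-4): L=3.1740, (cx,cy)=(1.0000,0.0000)
member 6 (3-4): L=2.7685, (cx,cy)=(0.5776,-0.8163)
solve A·x = −loads:
  F[0-1] = -1753.0501 N (compression)
  F[0-2] = -3159.0636 N (compression)
  F[1-2] = +2040.3067 N (tension)
  F[1-3] = -2182.2062 N (compression)
  F[2-3] = -1993.9594 N (compression)
  F[2-4] = -799.6996 N (compression)
  F[3-4] = +1384.5783 N (tension)
  Rx@0 = +4115.5800 N
  Ry@0 = +1469.1021 N
  Ry@4 = -1130.2821 N

2040.307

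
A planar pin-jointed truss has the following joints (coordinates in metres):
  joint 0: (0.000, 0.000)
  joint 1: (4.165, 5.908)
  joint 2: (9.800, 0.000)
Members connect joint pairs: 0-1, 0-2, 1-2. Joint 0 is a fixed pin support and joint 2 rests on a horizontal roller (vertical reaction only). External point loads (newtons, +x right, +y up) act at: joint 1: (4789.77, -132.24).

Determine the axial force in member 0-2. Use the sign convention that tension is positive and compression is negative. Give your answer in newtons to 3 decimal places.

2807.723

N=3 nodes, M=3 members, R=3 reactions → 2N=6, M+R=6
member 0 (0-1): L=7.2285, (cx,cy)=(0.5762,0.8173)
member 1 (0-2): L=9.8000, (cx,cy)=(1.0000,0.0000)
member 2 (1-2): L=8.1644, (cx,cy)=(0.6902,-0.7236)
solve A·x = −loads:
  F[0-1] = +3439.9265 N (tension)
  F[0-2] = +2807.7227 N (tension)
  F[1-2] = -4068.0420 N (compression)
  Rx@0 = -4789.7700 N
  Ry@0 = -2811.5091 N
  Ry@2 = +2943.7491 N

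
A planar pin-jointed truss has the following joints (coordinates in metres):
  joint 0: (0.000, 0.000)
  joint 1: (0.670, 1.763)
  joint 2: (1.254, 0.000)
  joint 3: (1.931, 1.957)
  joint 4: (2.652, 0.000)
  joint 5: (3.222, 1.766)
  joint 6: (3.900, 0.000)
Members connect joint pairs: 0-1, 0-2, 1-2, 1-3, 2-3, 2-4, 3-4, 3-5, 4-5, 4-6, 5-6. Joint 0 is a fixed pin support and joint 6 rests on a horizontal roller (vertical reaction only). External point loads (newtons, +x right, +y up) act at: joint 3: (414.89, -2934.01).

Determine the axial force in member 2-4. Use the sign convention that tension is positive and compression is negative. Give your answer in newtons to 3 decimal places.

1671.085

N=7 nodes, M=11 members, R=3 reactions → 2N=14, M+R=14
member 0 (0-1): L=1.8860, (cx,cy)=(0.3552,0.9348)
member 1 (0-2): L=1.2540, (cx,cy)=(1.0000,0.0000)
member 2 (1-2): L=1.8572, (cx,cy)=(0.3145,-0.9493)
member 3 (1-3): L=1.2758, (cx,cy)=(0.9884,0.1521)
member 4 (2-3): L=2.0708, (cx,cy)=(0.3269,0.9450)
member 5 (2-4): L=1.3980, (cx,cy)=(1.0000,0.0000)
member 6 (3-4): L=2.0856, (cx,cy)=(0.3457,-0.9383)
member 7 (3-5): L=1.3051, (cx,cy)=(0.9892,-0.1464)
member 8 (4-5): L=1.8557, (cx,cy)=(0.3072,0.9517)
member 9 (4-6): L=1.2480, (cx,cy)=(1.0000,0.0000)
member 10 (5-6): L=1.8917, (cx,cy)=(0.3584,-0.9336)
solve A·x = −loads:
  F[0-1] = -1361.9448 N (compression)
  F[0-2] = +898.7148 N (tension)
  F[1-2] = +1201.4971 N (tension)
  F[1-3] = -871.7733 N (compression)
  F[2-3] = -1206.8682 N (compression)
  F[2-4] = +1671.0851 N (tension)
  F[3-4] = -1593.4097 N (compression)
  F[3-5] = -1132.4286 N (compression)
  F[4-5] = +1571.1162 N (tension)
  F[4-6] = +637.6505 N (tension)
  F[5-6] = -1779.0980 N (compression)
  Rx@0 = -414.8900 N
  Ry@0 = +1273.1092 N
  Ry@6 = +1660.9008 N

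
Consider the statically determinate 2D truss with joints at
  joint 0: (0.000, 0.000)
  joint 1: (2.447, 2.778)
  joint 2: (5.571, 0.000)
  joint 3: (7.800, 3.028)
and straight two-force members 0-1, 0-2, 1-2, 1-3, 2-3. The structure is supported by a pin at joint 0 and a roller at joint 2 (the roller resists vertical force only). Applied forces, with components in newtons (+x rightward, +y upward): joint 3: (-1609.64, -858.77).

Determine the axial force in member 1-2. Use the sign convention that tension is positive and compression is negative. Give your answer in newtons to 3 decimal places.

728.368

N=4 nodes, M=5 members, R=3 reactions → 2N=8, M+R=8
member 0 (0-1): L=3.7020, (cx,cy)=(0.6610,0.7504)
member 1 (0-2): L=5.5710, (cx,cy)=(1.0000,0.0000)
member 2 (1-2): L=4.1805, (cx,cy)=(0.7473,-0.6645)
member 3 (1-3): L=5.3588, (cx,cy)=(0.9989,0.0467)
member 4 (2-3): L=3.7600, (cx,cy)=(0.5928,0.8053)
solve A·x = −loads:
  F[0-1] = -708.0057 N (compression)
  F[0-2] = -1141.6574 N (compression)
  F[1-2] = +728.3679 N (tension)
  F[1-3] = -1013.3788 N (compression)
  F[2-3] = -1007.6541 N (compression)
  Rx@0 = +1609.6400 N
  Ry@0 = +531.2855 N
  Ry@2 = +327.4845 N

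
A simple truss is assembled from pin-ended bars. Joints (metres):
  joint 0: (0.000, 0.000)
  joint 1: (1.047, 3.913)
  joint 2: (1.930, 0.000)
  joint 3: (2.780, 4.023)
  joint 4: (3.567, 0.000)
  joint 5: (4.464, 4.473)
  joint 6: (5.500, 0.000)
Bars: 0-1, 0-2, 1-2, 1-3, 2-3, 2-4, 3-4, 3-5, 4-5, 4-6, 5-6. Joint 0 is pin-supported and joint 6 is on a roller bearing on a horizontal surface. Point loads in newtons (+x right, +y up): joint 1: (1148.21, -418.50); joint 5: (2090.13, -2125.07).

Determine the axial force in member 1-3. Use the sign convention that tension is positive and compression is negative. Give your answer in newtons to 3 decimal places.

-174.849

N=7 nodes, M=11 members, R=3 reactions → 2N=14, M+R=14
member 0 (0-1): L=4.0507, (cx,cy)=(0.2585,0.9660)
member 1 (0-2): L=1.9300, (cx,cy)=(1.0000,0.0000)
member 2 (1-2): L=4.0114, (cx,cy)=(0.2201,-0.9755)
member 3 (1-3): L=1.7365, (cx,cy)=(0.9980,0.0633)
member 4 (2-3): L=4.1118, (cx,cy)=(0.2067,0.9784)
member 5 (2-4): L=1.6370, (cx,cy)=(1.0000,0.0000)
member 6 (3-4): L=4.0993, (cx,cy)=(0.1920,-0.9814)
member 7 (3-5): L=1.7431, (cx,cy)=(0.9661,0.2582)
member 8 (4-5): L=4.5621, (cx,cy)=(0.1966,0.9805)
member 9 (4-6): L=1.9330, (cx,cy)=(1.0000,0.0000)
member 10 (5-6): L=4.5914, (cx,cy)=(0.2256,-0.9742)
solve A·x = −loads:
  F[0-1] = +1840.1596 N (tension)
  F[0-2] = +2762.7012 N (tension)
  F[1-2] = -2262.7016 N (compression)
  F[1-3] = -174.8494 N (compression)
  F[2-3] = +2255.9307 N (tension)
  F[2-4] = +1798.2792 N (tension)
  F[3-4] = -2051.0670 N (compression)
  F[3-5] = +709.6843 N (tension)
  F[4-5] = +2052.9879 N (tension)
  F[4-6] = +1000.8404 N (tension)
  F[5-6] = -4435.5855 N (compression)
  Rx@0 = -3238.3400 N
  Ry@0 = -1777.6262 N
  Ry@6 = +4321.1962 N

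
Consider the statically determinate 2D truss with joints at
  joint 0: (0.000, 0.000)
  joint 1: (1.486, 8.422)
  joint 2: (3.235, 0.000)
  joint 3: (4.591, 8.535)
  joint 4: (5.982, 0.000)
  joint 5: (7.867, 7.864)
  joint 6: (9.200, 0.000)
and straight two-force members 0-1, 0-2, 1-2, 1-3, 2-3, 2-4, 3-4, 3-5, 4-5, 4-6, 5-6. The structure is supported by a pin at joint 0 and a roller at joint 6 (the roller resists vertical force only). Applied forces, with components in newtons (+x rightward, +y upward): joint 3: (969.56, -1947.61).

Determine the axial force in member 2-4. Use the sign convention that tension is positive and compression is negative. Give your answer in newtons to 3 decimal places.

N=7 nodes, M=11 members, R=3 reactions → 2N=14, M+R=14
member 0 (0-1): L=8.5521, (cx,cy)=(0.1738,0.9848)
member 1 (0-2): L=3.2350, (cx,cy)=(1.0000,0.0000)
member 2 (1-2): L=8.6017, (cx,cy)=(0.2033,-0.9791)
member 3 (1-3): L=3.1071, (cx,cy)=(0.9993,0.0364)
member 4 (2-3): L=8.6420, (cx,cy)=(0.1569,0.9876)
member 5 (2-4): L=2.7470, (cx,cy)=(1.0000,0.0000)
member 6 (3-4): L=8.6476, (cx,cy)=(0.1609,-0.9870)
member 7 (3-5): L=3.3440, (cx,cy)=(0.9797,-0.2007)
member 8 (4-5): L=8.0868, (cx,cy)=(0.2331,0.9725)
member 9 (4-6): L=3.2180, (cx,cy)=(1.0000,0.0000)
member 10 (5-6): L=7.9762, (cx,cy)=(0.1671,-0.9859)
solve A·x = −loads:
  F[0-1] = -77.4101 N (compression)
  F[0-2] = +983.0107 N (tension)
  F[1-2] = +76.7789 N (tension)
  F[1-3] = -29.0815 N (compression)
  F[2-3] = -76.1178 N (compression)
  F[2-4] = +1010.5657 N (tension)
  F[3-4] = -1744.5860 N (compression)
  F[3-5] = -745.0967 N (compression)
  F[4-5] = +1770.6435 N (tension)
  F[4-6] = +317.2108 N (tension)
  F[5-6] = -1898.0717 N (compression)
  Rx@0 = -969.5600 N
  Ry@0 = +76.2326 N
  Ry@6 = +1871.3774 N

1010.566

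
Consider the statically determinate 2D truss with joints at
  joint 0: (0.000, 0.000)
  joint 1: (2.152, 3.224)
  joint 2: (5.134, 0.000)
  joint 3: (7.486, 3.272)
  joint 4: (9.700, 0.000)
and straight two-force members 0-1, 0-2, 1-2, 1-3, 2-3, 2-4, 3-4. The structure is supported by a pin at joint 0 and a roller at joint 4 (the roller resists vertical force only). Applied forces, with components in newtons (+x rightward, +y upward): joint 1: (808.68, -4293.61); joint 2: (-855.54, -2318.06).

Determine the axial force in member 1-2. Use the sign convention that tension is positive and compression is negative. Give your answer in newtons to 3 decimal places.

N=5 nodes, M=7 members, R=3 reactions → 2N=10, M+R=10
member 0 (0-1): L=3.8762, (cx,cy)=(0.5552,0.8317)
member 1 (0-2): L=5.1340, (cx,cy)=(1.0000,0.0000)
member 2 (1-2): L=4.3916, (cx,cy)=(0.6790,-0.7341)
member 3 (1-3): L=5.3342, (cx,cy)=(1.0000,0.0090)
member 4 (2-3): L=4.0296, (cx,cy)=(0.5837,0.8120)
member 5 (2-4): L=4.5660, (cx,cy)=(1.0000,0.0000)
member 6 (3-4): L=3.9507, (cx,cy)=(0.5604,-0.8282)
solve A·x = −loads:
  F[0-1] = -5005.7280 N (compression)
  F[0-2] = +2732.2020 N (tension)
  F[1-2] = -219.4827 N (compression)
  F[1-3] = -3438.8486 N (compression)
  F[2-3] = +3053.2388 N (tension)
  F[2-4] = +1656.6042 N (tension)
  F[3-4] = -2956.0496 N (compression)
  Rx@0 = +46.8600 N
  Ry@0 = +4163.4274 N
  Ry@4 = +2448.2426 N

-219.483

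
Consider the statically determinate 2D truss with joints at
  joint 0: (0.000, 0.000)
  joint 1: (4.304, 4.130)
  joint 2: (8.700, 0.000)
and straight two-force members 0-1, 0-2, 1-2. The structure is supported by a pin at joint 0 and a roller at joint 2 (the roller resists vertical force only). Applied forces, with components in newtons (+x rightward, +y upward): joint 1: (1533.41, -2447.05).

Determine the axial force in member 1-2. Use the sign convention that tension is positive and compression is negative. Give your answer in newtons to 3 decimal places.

N=3 nodes, M=3 members, R=3 reactions → 2N=6, M+R=6
member 0 (0-1): L=5.9650, (cx,cy)=(0.7215,0.6924)
member 1 (0-2): L=8.7000, (cx,cy)=(1.0000,0.0000)
member 2 (1-2): L=6.0317, (cx,cy)=(0.7288,-0.6847)
solve A·x = −loads:
  F[0-1] = -734.4821 N (compression)
  F[0-2] = +2063.3692 N (tension)
  F[1-2] = -2831.1368 N (compression)
  Rx@0 = -1533.4100 N
  Ry@0 = +508.5343 N
  Ry@2 = +1938.5157 N

-2831.137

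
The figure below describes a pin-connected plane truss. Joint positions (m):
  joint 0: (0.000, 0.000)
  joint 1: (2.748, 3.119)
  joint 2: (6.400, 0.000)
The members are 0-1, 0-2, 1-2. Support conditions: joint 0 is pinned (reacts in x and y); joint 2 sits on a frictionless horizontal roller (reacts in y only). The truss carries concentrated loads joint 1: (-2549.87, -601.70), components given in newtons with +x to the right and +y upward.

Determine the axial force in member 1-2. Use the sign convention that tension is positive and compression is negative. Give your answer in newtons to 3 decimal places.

N=3 nodes, M=3 members, R=3 reactions → 2N=6, M+R=6
member 0 (0-1): L=4.1569, (cx,cy)=(0.6611,0.7503)
member 1 (0-2): L=6.4000, (cx,cy)=(1.0000,0.0000)
member 2 (1-2): L=4.8026, (cx,cy)=(0.7604,-0.6494)
solve A·x = −loads:
  F[0-1] = -2113.7700 N (compression)
  F[0-2] = -1152.5148 N (compression)
  F[1-2] = +1515.6362 N (tension)
  Rx@0 = +2549.8700 N
  Ry@0 = +1586.0083 N
  Ry@2 = -984.3083 N

1515.636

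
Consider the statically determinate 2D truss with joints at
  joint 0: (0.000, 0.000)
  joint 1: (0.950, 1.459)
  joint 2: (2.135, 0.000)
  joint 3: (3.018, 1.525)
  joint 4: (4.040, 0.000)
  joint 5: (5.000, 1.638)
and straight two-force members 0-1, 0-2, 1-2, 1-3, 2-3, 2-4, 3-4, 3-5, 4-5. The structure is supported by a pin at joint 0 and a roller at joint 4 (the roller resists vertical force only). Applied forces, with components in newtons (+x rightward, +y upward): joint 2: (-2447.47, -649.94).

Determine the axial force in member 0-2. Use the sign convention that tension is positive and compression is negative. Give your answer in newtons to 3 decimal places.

N=6 nodes, M=9 members, R=3 reactions → 2N=12, M+R=12
member 0 (0-1): L=1.7410, (cx,cy)=(0.5457,0.8380)
member 1 (0-2): L=2.1350, (cx,cy)=(1.0000,0.0000)
member 2 (1-2): L=1.8796, (cx,cy)=(0.6305,-0.7762)
member 3 (1-3): L=2.0691, (cx,cy)=(0.9995,0.0319)
member 4 (2-3): L=1.7622, (cx,cy)=(0.5011,0.8654)
member 5 (2-4): L=1.9050, (cx,cy)=(1.0000,0.0000)
member 6 (3-4): L=1.8358, (cx,cy)=(0.5567,-0.8307)
member 7 (3-5): L=1.9852, (cx,cy)=(0.9984,0.0569)
member 8 (4-5): L=1.8986, (cx,cy)=(0.5056,0.8627)
solve A·x = −loads:
  F[0-1] = -365.7106 N (compression)
  F[0-2] = -2247.9184 N (compression)
  F[1-2] = +376.8457 N (tension)
  F[1-3] = -437.3574 N (compression)
  F[2-3] = +413.0133 N (tension)
  F[2-4] = +230.1817 N (tension)
  F[3-4] = -413.4680 N (compression)
  F[3-5] = +0.0000 N (tension)
  F[4-5] = +0.0000 N (tension)
  Rx@0 = +2447.4700 N
  Ry@0 = +306.4692 N
  Ry@4 = +343.4708 N

-2247.918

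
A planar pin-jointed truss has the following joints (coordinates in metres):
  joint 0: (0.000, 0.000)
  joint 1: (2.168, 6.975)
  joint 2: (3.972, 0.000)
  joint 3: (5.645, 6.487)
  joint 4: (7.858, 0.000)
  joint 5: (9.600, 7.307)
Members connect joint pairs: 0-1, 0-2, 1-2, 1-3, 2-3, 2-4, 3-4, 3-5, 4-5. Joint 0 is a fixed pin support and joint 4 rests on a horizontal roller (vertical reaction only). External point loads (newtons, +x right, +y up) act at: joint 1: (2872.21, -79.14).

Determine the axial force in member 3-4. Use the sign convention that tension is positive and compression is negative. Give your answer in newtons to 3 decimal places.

N=6 nodes, M=9 members, R=3 reactions → 2N=12, M+R=12
member 0 (0-1): L=7.3042, (cx,cy)=(0.2968,0.9549)
member 1 (0-2): L=3.9720, (cx,cy)=(1.0000,0.0000)
member 2 (1-2): L=7.2045, (cx,cy)=(0.2504,-0.9681)
member 3 (1-3): L=3.5111, (cx,cy)=(0.9903,-0.1390)
member 4 (2-3): L=6.6993, (cx,cy)=(0.2497,0.9683)
member 5 (2-4): L=3.8860, (cx,cy)=(1.0000,0.0000)
member 6 (3-4): L=6.8541, (cx,cy)=(0.3229,-0.9464)
member 7 (3-5): L=4.0391, (cx,cy)=(0.9792,0.2030)
member 8 (4-5): L=7.5118, (cx,cy)=(0.2319,0.9727)
solve A·x = −loads:
  F[0-1] = +2609.7662 N (tension)
  F[0-2] = +2097.5873 N (tension)
  F[1-2] = -2440.4065 N (compression)
  F[1-3] = -1501.0827 N (compression)
  F[2-3] = +2439.9707 N (tension)
  F[2-4] = +877.1816 N (tension)
  F[3-4] = -2716.8011 N (compression)
  F[3-5] = +0.0000 N (tension)
  F[4-5] = -0.0000 N (compression)
  Rx@0 = -2872.2100 N
  Ry@0 = -2492.1555 N
  Ry@4 = +2571.2955 N

-2716.801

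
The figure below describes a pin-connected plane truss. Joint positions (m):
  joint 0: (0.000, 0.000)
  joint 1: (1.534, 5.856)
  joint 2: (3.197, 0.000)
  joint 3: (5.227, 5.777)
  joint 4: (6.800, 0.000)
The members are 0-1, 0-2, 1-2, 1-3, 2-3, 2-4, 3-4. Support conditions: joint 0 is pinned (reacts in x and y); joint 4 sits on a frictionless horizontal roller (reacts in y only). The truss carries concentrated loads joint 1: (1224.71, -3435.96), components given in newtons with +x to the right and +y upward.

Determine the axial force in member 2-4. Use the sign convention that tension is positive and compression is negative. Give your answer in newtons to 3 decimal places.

498.231

N=5 nodes, M=7 members, R=3 reactions → 2N=10, M+R=10
member 0 (0-1): L=6.0536, (cx,cy)=(0.2534,0.9674)
member 1 (0-2): L=3.1970, (cx,cy)=(1.0000,0.0000)
member 2 (1-2): L=6.0876, (cx,cy)=(0.2732,-0.9620)
member 3 (1-3): L=3.6938, (cx,cy)=(0.9998,-0.0214)
member 4 (2-3): L=6.1233, (cx,cy)=(0.3315,0.9434)
member 5 (2-4): L=3.6030, (cx,cy)=(1.0000,0.0000)
member 6 (3-4): L=5.9873, (cx,cy)=(0.2627,-0.9649)
solve A·x = −loads:
  F[0-1] = -1660.3491 N (compression)
  F[0-2] = +1645.4484 N (tension)
  F[1-2] = -1876.9677 N (compression)
  F[1-3] = -1132.9568 N (compression)
  F[2-3] = +1913.8031 N (tension)
  F[2-4] = +498.2311 N (tension)
  F[3-4] = -1896.4217 N (compression)
  Rx@0 = -1224.7100 N
  Ry@0 = +1606.1564 N
  Ry@4 = +1829.8036 N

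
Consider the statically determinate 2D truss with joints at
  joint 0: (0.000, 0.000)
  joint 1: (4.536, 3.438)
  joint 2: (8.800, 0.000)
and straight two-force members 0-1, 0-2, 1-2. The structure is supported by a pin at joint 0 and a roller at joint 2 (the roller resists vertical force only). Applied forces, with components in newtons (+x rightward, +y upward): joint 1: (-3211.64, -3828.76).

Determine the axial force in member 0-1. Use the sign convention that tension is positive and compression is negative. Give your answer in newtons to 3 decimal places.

N=3 nodes, M=3 members, R=3 reactions → 2N=6, M+R=6
member 0 (0-1): L=5.6917, (cx,cy)=(0.7970,0.6040)
member 1 (0-2): L=8.8000, (cx,cy)=(1.0000,0.0000)
member 2 (1-2): L=5.4774, (cx,cy)=(0.7785,-0.6277)
solve A·x = −loads:
  F[0-1] = -5148.5595 N (compression)
  F[0-2] = +891.5238 N (tension)
  F[1-2] = -1145.2162 N (compression)
  Rx@0 = +3211.6400 N
  Ry@0 = +3109.9376 N
  Ry@2 = +718.8224 N

-5148.559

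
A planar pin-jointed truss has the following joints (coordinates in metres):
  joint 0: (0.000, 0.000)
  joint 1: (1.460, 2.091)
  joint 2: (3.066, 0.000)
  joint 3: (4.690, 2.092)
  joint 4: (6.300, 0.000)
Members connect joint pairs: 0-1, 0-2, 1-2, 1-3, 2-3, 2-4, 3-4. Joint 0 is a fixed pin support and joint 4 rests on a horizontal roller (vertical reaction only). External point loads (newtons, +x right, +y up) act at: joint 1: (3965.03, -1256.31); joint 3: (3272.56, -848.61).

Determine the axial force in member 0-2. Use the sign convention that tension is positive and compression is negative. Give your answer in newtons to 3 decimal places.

6385.275

N=5 nodes, M=7 members, R=3 reactions → 2N=10, M+R=10
member 0 (0-1): L=2.5503, (cx,cy)=(0.5725,0.8199)
member 1 (0-2): L=3.0660, (cx,cy)=(1.0000,0.0000)
member 2 (1-2): L=2.6366, (cx,cy)=(0.6091,-0.7931)
member 3 (1-3): L=3.2300, (cx,cy)=(1.0000,0.0003)
member 4 (2-3): L=2.6484, (cx,cy)=(0.6132,0.7899)
member 5 (2-4): L=3.2340, (cx,cy)=(1.0000,0.0000)
member 6 (3-4): L=2.6398, (cx,cy)=(0.6099,-0.7925)
solve A·x = −loads:
  F[0-1] = +1488.7897 N (tension)
  F[0-2] = +6385.2754 N (tension)
  F[1-2] = -3123.7432 N (compression)
  F[1-3] = -1209.9684 N (compression)
  F[2-3] = +3136.2148 N (tension)
  F[2-4] = +2559.3751 N (tension)
  F[3-4] = -4196.4273 N (compression)
  Rx@0 = -7237.5900 N
  Ry@0 = -1220.6779 N
  Ry@4 = +3325.5979 N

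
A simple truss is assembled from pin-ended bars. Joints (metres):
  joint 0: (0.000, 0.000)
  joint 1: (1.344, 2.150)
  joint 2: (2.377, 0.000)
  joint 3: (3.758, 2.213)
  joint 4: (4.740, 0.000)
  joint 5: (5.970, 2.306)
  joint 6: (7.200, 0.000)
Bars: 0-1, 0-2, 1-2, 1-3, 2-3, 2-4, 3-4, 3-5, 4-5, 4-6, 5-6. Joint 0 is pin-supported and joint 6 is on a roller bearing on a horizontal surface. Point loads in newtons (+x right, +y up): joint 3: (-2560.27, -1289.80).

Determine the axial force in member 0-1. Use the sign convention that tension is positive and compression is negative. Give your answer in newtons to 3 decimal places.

-1655.188

N=7 nodes, M=11 members, R=3 reactions → 2N=14, M+R=14
member 0 (0-1): L=2.5355, (cx,cy)=(0.5301,0.8480)
member 1 (0-2): L=2.3770, (cx,cy)=(1.0000,0.0000)
member 2 (1-2): L=2.3853, (cx,cy)=(0.4331,-0.9014)
member 3 (1-3): L=2.4148, (cx,cy)=(0.9997,0.0261)
member 4 (2-3): L=2.6085, (cx,cy)=(0.5294,0.8484)
member 5 (2-4): L=2.3630, (cx,cy)=(1.0000,0.0000)
member 6 (3-4): L=2.4211, (cx,cy)=(0.4056,-0.9140)
member 7 (3-5): L=2.2140, (cx,cy)=(0.9991,0.0420)
member 8 (4-5): L=2.6135, (cx,cy)=(0.4706,0.8823)
member 9 (4-6): L=2.4600, (cx,cy)=(1.0000,0.0000)
member 10 (5-6): L=2.6135, (cx,cy)=(0.4706,-0.8823)
solve A·x = −loads:
  F[0-1] = -1655.1883 N (compression)
  F[0-2] = -1682.9046 N (compression)
  F[1-2] = +1512.7471 N (tension)
  F[1-3] = -1533.0152 N (compression)
  F[2-3] = -1607.2446 N (compression)
  F[2-4] = -176.8804 N (compression)
  F[3-4] = +130.1254 N (tension)
  F[3-5] = +124.2109 N (tension)
  F[4-5] = -134.8032 N (compression)
  F[4-6] = -60.6591 N (compression)
  F[5-6] = +128.8897 N (tension)
  Rx@0 = +2560.2700 N
  Ry@0 = +1403.5235 N
  Ry@6 = -113.7235 N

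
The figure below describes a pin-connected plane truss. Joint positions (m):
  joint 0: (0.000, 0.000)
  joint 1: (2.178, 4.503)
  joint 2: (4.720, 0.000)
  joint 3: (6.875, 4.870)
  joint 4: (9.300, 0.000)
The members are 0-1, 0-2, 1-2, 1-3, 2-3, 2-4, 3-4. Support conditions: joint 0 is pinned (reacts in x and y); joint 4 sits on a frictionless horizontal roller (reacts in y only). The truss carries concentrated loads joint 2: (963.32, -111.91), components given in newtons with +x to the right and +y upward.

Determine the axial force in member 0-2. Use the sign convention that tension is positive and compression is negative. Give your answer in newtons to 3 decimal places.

989.977

N=5 nodes, M=7 members, R=3 reactions → 2N=10, M+R=10
member 0 (0-1): L=5.0021, (cx,cy)=(0.4354,0.9002)
member 1 (0-2): L=4.7200, (cx,cy)=(1.0000,0.0000)
member 2 (1-2): L=5.1710, (cx,cy)=(0.4916,-0.8708)
member 3 (1-3): L=4.7113, (cx,cy)=(0.9970,0.0779)
member 4 (2-3): L=5.3255, (cx,cy)=(0.4047,0.9145)
member 5 (2-4): L=4.5800, (cx,cy)=(1.0000,0.0000)
member 6 (3-4): L=5.4404, (cx,cy)=(0.4457,-0.8952)
solve A·x = −loads:
  F[0-1] = -61.2208 N (compression)
  F[0-2] = +989.9768 N (tension)
  F[1-2] = +58.3235 N (tension)
  F[1-3] = -55.4968 N (compression)
  F[2-3] = +66.8371 N (tension)
  F[2-4] = +28.2820 N (tension)
  F[3-4] = -63.4493 N (compression)
  Rx@0 = -963.3200 N
  Ry@0 = +55.1127 N
  Ry@4 = +56.7973 N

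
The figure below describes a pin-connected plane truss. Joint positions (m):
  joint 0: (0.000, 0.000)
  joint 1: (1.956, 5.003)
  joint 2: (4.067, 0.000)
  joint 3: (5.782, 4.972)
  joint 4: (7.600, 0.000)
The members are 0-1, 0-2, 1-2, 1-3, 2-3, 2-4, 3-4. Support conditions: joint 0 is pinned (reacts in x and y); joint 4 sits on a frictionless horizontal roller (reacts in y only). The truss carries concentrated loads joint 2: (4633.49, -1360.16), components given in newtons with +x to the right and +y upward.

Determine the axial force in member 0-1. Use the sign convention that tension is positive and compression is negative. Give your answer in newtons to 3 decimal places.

-678.902

N=5 nodes, M=7 members, R=3 reactions → 2N=10, M+R=10
member 0 (0-1): L=5.3718, (cx,cy)=(0.3641,0.9313)
member 1 (0-2): L=4.0670, (cx,cy)=(1.0000,0.0000)
member 2 (1-2): L=5.4301, (cx,cy)=(0.3888,-0.9213)
member 3 (1-3): L=3.8261, (cx,cy)=(1.0000,-0.0081)
member 4 (2-3): L=5.2595, (cx,cy)=(0.3261,0.9453)
member 5 (2-4): L=3.5330, (cx,cy)=(1.0000,0.0000)
member 6 (3-4): L=5.2940, (cx,cy)=(0.3434,-0.9392)
solve A·x = −loads:
  F[0-1] = -678.9022 N (compression)
  F[0-2] = +4880.6956 N (tension)
  F[1-2] = +690.8135 N (tension)
  F[1-3] = -515.7809 N (compression)
  F[2-3] = +765.5273 N (tension)
  F[2-4] = +266.1420 N (tension)
  F[3-4] = -774.9957 N (compression)
  Rx@0 = -4633.4900 N
  Ry@0 = +632.2954 N
  Ry@4 = +727.8646 N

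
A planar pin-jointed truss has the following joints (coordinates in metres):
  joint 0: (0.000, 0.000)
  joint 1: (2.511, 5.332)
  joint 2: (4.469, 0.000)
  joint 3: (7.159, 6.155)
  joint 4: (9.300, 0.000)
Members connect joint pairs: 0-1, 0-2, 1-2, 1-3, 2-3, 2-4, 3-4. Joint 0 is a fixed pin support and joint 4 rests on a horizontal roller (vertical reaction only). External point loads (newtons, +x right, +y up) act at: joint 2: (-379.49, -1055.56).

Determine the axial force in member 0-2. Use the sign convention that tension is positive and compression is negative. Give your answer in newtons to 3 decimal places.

-121.268

N=5 nodes, M=7 members, R=3 reactions → 2N=10, M+R=10
member 0 (0-1): L=5.8937, (cx,cy)=(0.4261,0.9047)
member 1 (0-2): L=4.4690, (cx,cy)=(1.0000,0.0000)
member 2 (1-2): L=5.6801, (cx,cy)=(0.3447,-0.9387)
member 3 (1-3): L=4.7203, (cx,cy)=(0.9847,0.1744)
member 4 (2-3): L=6.7172, (cx,cy)=(0.4005,0.9163)
member 5 (2-4): L=4.8310, (cx,cy)=(1.0000,0.0000)
member 6 (3-4): L=6.5167, (cx,cy)=(0.3285,-0.9445)
solve A·x = −loads:
  F[0-1] = -606.0838 N (compression)
  F[0-2] = -121.2678 N (compression)
  F[1-2] = +502.7294 N (tension)
  F[1-3] = -438.2303 N (compression)
  F[2-3] = +636.9488 N (tension)
  F[2-4] = +176.4408 N (tension)
  F[3-4] = -537.0475 N (compression)
  Rx@0 = +379.4900 N
  Ry@0 = +548.3237 N
  Ry@4 = +507.2363 N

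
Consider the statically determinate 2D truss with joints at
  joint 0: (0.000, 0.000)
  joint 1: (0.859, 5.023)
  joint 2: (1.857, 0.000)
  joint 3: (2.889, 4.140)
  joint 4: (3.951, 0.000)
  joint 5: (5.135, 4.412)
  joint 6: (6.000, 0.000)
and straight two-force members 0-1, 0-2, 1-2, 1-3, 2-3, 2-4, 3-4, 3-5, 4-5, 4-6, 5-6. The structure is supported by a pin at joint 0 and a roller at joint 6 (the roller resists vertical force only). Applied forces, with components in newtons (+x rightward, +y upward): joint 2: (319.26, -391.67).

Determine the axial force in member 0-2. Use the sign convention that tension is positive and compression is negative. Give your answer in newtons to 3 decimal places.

365.510

N=7 nodes, M=11 members, R=3 reactions → 2N=14, M+R=14
member 0 (0-1): L=5.0959, (cx,cy)=(0.1686,0.9857)
member 1 (0-2): L=1.8570, (cx,cy)=(1.0000,0.0000)
member 2 (1-2): L=5.1212, (cx,cy)=(0.1949,-0.9808)
member 3 (1-3): L=2.2137, (cx,cy)=(0.9170,-0.3989)
member 4 (2-3): L=4.2667, (cx,cy)=(0.2419,0.9703)
member 5 (2-4): L=2.0940, (cx,cy)=(1.0000,0.0000)
member 6 (3-4): L=4.2740, (cx,cy)=(0.2485,-0.9686)
member 7 (3-5): L=2.2624, (cx,cy)=(0.9927,0.1202)
member 8 (4-5): L=4.5681, (cx,cy)=(0.2592,0.9658)
member 9 (4-6): L=2.0490, (cx,cy)=(1.0000,0.0000)
member 10 (5-6): L=4.4960, (cx,cy)=(0.1924,-0.9813)
solve A·x = −loads:
  F[0-1] = -274.3743 N (compression)
  F[0-2] = +365.5102 N (tension)
  F[1-2] = +324.2701 N (tension)
  F[1-3] = -119.3482 N (compression)
  F[2-3] = +75.8696 N (tension)
  F[2-4] = +91.0921 N (tension)
  F[3-4] = -132.4217 N (compression)
  F[3-5] = -58.6135 N (compression)
  F[4-5] = +132.8072 N (tension)
  F[4-6] = +23.7663 N (tension)
  F[5-6] = -123.5297 N (compression)
  Rx@0 = -319.2600 N
  Ry@0 = +270.4481 N
  Ry@6 = +121.2219 N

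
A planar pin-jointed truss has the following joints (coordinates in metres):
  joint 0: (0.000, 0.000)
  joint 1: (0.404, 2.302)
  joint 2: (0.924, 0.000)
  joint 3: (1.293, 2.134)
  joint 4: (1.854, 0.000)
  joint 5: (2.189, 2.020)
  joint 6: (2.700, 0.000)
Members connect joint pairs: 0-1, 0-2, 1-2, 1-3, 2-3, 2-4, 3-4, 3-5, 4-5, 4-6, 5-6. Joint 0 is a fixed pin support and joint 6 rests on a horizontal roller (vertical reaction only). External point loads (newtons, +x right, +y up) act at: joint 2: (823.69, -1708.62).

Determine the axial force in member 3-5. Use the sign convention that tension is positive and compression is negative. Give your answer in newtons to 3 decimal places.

N=7 nodes, M=11 members, R=3 reactions → 2N=14, M+R=14
member 0 (0-1): L=2.3372, (cx,cy)=(0.1729,0.9849)
member 1 (0-2): L=0.9240, (cx,cy)=(1.0000,0.0000)
member 2 (1-2): L=2.3600, (cx,cy)=(0.2203,-0.9754)
member 3 (1-3): L=0.9047, (cx,cy)=(0.9826,-0.1857)
member 4 (2-3): L=2.1657, (cx,cy)=(0.1704,0.9854)
member 5 (2-4): L=0.9300, (cx,cy)=(1.0000,0.0000)
member 6 (3-4): L=2.2065, (cx,cy)=(0.2542,-0.9671)
member 7 (3-5): L=0.9032, (cx,cy)=(0.9920,-0.1262)
member 8 (4-5): L=2.0476, (cx,cy)=(0.1636,0.9865)
member 9 (4-6): L=0.8460, (cx,cy)=(1.0000,0.0000)
member 10 (5-6): L=2.0836, (cx,cy)=(0.2452,-0.9695)
solve A·x = −loads:
  F[0-1] = -1141.0690 N (compression)
  F[0-2] = +1020.9326 N (tension)
  F[1-2] = +1243.5058 N (tension)
  F[1-3] = -479.5759 N (compression)
  F[2-3] = +503.0310 N (tension)
  F[2-4] = +385.5257 N (tension)
  F[3-4] = -573.0444 N (compression)
  F[3-5] = -241.7638 N (compression)
  F[4-5] = +561.7833 N (tension)
  F[4-6] = +147.9187 N (tension)
  F[5-6] = -603.1471 N (compression)
  Rx@0 = -823.6900 N
  Ry@0 = +1123.8923 N
  Ry@6 = +584.7277 N

-241.764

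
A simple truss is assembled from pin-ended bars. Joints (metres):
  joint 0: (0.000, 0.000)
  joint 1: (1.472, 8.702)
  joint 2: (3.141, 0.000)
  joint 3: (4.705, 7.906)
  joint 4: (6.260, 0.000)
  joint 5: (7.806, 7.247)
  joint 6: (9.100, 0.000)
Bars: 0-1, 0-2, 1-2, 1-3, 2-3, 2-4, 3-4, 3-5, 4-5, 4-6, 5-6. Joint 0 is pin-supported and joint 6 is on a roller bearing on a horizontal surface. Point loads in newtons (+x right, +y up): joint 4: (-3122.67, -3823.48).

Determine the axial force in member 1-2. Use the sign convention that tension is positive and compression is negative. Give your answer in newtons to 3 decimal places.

1328.341

N=7 nodes, M=11 members, R=3 reactions → 2N=14, M+R=14
member 0 (0-1): L=8.8256, (cx,cy)=(0.1668,0.9860)
member 1 (0-2): L=3.1410, (cx,cy)=(1.0000,0.0000)
member 2 (1-2): L=8.8606, (cx,cy)=(0.1884,-0.9821)
member 3 (1-3): L=3.3296, (cx,cy)=(0.9710,-0.2391)
member 4 (2-3): L=8.0592, (cx,cy)=(0.1941,0.9810)
member 5 (2-4): L=3.1190, (cx,cy)=(1.0000,0.0000)
member 6 (3-4): L=8.0575, (cx,cy)=(0.1930,-0.9812)
member 7 (3-5): L=3.1702, (cx,cy)=(0.9782,-0.2079)
member 8 (4-5): L=7.4101, (cx,cy)=(0.2086,0.9780)
member 9 (4-6): L=2.8400, (cx,cy)=(1.0000,0.0000)
member 10 (5-6): L=7.3616, (cx,cy)=(0.1758,-0.9844)
solve A·x = −loads:
  F[0-1] = -1210.2134 N (compression)
  F[0-2] = -2920.8220 N (compression)
  F[1-2] = +1328.3409 N (tension)
  F[1-3] = -465.5569 N (compression)
  F[2-3] = -1329.8449 N (compression)
  F[2-4] = -2412.5388 N (compression)
  F[3-4] = +1429.6848 N (tension)
  F[3-5] = -1008.0637 N (compression)
  F[4-5] = +2475.1408 N (tension)
  F[4-6] = +469.6429 N (tension)
  F[5-6] = -2671.8181 N (compression)
  Rx@0 = +3122.6700 N
  Ry@0 = +1193.2619 N
  Ry@6 = +2630.2181 N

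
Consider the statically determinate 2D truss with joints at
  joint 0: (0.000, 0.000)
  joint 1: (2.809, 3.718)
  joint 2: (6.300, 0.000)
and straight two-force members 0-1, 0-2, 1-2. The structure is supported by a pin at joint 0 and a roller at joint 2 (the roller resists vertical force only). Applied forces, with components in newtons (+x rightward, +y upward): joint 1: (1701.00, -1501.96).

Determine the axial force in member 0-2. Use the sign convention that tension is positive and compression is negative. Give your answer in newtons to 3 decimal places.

1571.366

N=3 nodes, M=3 members, R=3 reactions → 2N=6, M+R=6
member 0 (0-1): L=4.6598, (cx,cy)=(0.6028,0.7979)
member 1 (0-2): L=6.3000, (cx,cy)=(1.0000,0.0000)
member 2 (1-2): L=5.1001, (cx,cy)=(0.6845,-0.7290)
solve A·x = −loads:
  F[0-1] = +215.0483 N (tension)
  F[0-2] = +1571.3664 N (tension)
  F[1-2] = -2295.6350 N (compression)
  Rx@0 = -1701.0000 N
  Ry@0 = -171.5834 N
  Ry@2 = +1673.5434 N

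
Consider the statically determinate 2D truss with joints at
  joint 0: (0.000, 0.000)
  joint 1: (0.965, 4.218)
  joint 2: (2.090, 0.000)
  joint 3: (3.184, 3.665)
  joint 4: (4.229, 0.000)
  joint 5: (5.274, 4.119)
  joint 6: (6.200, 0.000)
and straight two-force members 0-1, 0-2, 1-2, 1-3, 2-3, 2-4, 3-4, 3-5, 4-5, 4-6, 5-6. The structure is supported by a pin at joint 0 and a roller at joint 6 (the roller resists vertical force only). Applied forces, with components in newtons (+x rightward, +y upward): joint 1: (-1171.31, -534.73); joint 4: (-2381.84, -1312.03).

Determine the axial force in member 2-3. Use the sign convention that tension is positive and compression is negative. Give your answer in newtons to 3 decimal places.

-1043.891

N=7 nodes, M=11 members, R=3 reactions → 2N=14, M+R=14
member 0 (0-1): L=4.3270, (cx,cy)=(0.2230,0.9748)
member 1 (0-2): L=2.0900, (cx,cy)=(1.0000,0.0000)
member 2 (1-2): L=4.3654, (cx,cy)=(0.2577,-0.9662)
member 3 (1-3): L=2.2869, (cx,cy)=(0.9703,-0.2418)
member 4 (2-3): L=3.8248, (cx,cy)=(0.2860,0.9582)
member 5 (2-4): L=2.1390, (cx,cy)=(1.0000,0.0000)
member 6 (3-4): L=3.8111, (cx,cy)=(0.2742,-0.9617)
member 7 (3-5): L=2.1387, (cx,cy)=(0.9772,0.2123)
member 8 (4-5): L=4.2495, (cx,cy)=(0.2459,0.9693)
member 9 (4-6): L=1.9710, (cx,cy)=(1.0000,0.0000)
member 10 (5-6): L=4.2218, (cx,cy)=(0.2193,-0.9756)
solve A·x = −loads:
  F[0-1] = -1708.4993 N (compression)
  F[0-2] = -3172.1216 N (compression)
  F[1-2] = +1035.2456 N (tension)
  F[1-3] = +539.5045 N (tension)
  F[2-3] = -1043.8912 N (compression)
  F[2-4] = -2606.7508 N (compression)
  F[3-4] = +1155.0667 N (tension)
  F[3-5] = -93.9511 N (compression)
  F[4-5] = +207.6096 N (tension)
  F[4-6] = +40.7563 N (tension)
  F[5-6] = -185.8157 N (compression)
  Rx@0 = +3553.1500 N
  Ry@0 = +1665.4691 N
  Ry@6 = +181.2909 N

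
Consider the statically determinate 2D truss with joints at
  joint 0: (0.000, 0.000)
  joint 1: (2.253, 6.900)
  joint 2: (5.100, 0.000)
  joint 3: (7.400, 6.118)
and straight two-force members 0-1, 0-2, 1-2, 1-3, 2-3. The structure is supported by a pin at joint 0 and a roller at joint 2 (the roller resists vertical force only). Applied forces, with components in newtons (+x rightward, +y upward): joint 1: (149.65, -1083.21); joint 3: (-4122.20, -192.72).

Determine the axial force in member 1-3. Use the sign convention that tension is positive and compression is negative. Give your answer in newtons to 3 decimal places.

-3874.898

N=4 nodes, M=5 members, R=3 reactions → 2N=8, M+R=8
member 0 (0-1): L=7.2585, (cx,cy)=(0.3104,0.9506)
member 1 (0-2): L=5.1000, (cx,cy)=(1.0000,0.0000)
member 2 (1-2): L=7.4643, (cx,cy)=(0.3814,-0.9244)
member 3 (1-3): L=5.2061, (cx,cy)=(0.9887,-0.1502)
member 4 (2-3): L=6.5360, (cx,cy)=(0.3519,0.9360)
solve A·x = −loads:
  F[0-1] = -5533.6471 N (compression)
  F[0-2] = -2254.9383 N (compression)
  F[1-2] = +5148.3650 N (tension)
  F[1-3] = -3874.8984 N (compression)
  F[2-3] = -827.7064 N (compression)
  Rx@0 = +3972.5500 N
  Ry@0 = +5260.3289 N
  Ry@2 = -3984.3989 N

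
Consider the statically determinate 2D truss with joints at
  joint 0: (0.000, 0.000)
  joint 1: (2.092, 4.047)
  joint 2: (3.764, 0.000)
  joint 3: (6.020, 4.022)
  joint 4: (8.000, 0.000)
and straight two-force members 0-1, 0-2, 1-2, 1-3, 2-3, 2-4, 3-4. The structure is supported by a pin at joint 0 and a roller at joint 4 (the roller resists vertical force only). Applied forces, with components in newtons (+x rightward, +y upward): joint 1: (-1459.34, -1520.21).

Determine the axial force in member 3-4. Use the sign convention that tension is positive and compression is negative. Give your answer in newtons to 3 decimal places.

N=5 nodes, M=7 members, R=3 reactions → 2N=10, M+R=10
member 0 (0-1): L=4.5557, (cx,cy)=(0.4592,0.8883)
member 1 (0-2): L=3.7640, (cx,cy)=(1.0000,0.0000)
member 2 (1-2): L=4.3788, (cx,cy)=(0.3818,-0.9242)
member 3 (1-3): L=3.9281, (cx,cy)=(1.0000,-0.0064)
member 4 (2-3): L=4.6115, (cx,cy)=(0.4892,0.8722)
member 5 (2-4): L=4.2360, (cx,cy)=(1.0000,0.0000)
member 6 (3-4): L=4.4830, (cx,cy)=(0.4417,-0.8972)
solve A·x = −loads:
  F[0-1] = -2094.8462 N (compression)
  F[0-2] = -497.3825 N (compression)
  F[1-2] = +366.1791 N (tension)
  F[1-3] = +357.5677 N (tension)
  F[2-3] = -388.0375 N (compression)
  F[2-4] = -167.7283 N (compression)
  F[3-4] = +379.7568 N (tension)
  Rx@0 = +1459.3400 N
  Ry@0 = +1860.9187 N
  Ry@4 = -340.7087 N

379.757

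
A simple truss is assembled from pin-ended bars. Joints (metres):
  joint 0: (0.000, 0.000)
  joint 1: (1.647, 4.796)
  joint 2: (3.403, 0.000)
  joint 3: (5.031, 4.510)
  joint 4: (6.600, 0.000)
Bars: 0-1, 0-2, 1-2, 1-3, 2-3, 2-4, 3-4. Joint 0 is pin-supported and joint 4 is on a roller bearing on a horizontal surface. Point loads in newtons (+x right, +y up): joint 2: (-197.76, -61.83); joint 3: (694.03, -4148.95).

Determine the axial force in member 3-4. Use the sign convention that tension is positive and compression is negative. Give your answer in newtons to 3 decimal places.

-3884.441

N=5 nodes, M=7 members, R=3 reactions → 2N=10, M+R=10
member 0 (0-1): L=5.0709, (cx,cy)=(0.3248,0.9458)
member 1 (0-2): L=3.4030, (cx,cy)=(1.0000,0.0000)
member 2 (1-2): L=5.1074, (cx,cy)=(0.3438,-0.9390)
member 3 (1-3): L=3.3961, (cx,cy)=(0.9964,-0.0842)
member 4 (2-3): L=4.7948, (cx,cy)=(0.3395,0.9406)
member 5 (2-4): L=3.1970, (cx,cy)=(1.0000,0.0000)
member 6 (3-4): L=4.7751, (cx,cy)=(0.3286,-0.9445)
solve A·x = −loads:
  F[0-1] = -573.0846 N (compression)
  F[0-2] = +682.4039 N (tension)
  F[1-2] = +612.9220 N (tension)
  F[1-3] = -398.2821 N (compression)
  F[2-3] = -546.1717 N (compression)
  F[2-4] = +1276.3398 N (tension)
  F[3-4] = -3884.4409 N (compression)
  Rx@0 = -496.2700 N
  Ry@0 = +542.0148 N
  Ry@4 = +3668.7652 N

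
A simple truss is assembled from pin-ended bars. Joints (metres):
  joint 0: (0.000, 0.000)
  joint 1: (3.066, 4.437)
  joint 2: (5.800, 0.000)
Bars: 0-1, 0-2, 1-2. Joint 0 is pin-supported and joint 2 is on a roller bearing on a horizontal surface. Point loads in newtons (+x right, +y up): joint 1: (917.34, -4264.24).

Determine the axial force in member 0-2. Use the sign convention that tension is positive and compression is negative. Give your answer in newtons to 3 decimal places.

N=3 nodes, M=3 members, R=3 reactions → 2N=6, M+R=6
member 0 (0-1): L=5.3933, (cx,cy)=(0.5685,0.8227)
member 1 (0-2): L=5.8000, (cx,cy)=(1.0000,0.0000)
member 2 (1-2): L=5.2117, (cx,cy)=(0.5246,-0.8514)
solve A·x = −loads:
  F[0-1] = -1590.2776 N (compression)
  F[0-2] = +1821.3915 N (tension)
  F[1-2] = -3472.0301 N (compression)
  Rx@0 = -917.3400 N
  Ry@0 = +1308.3094 N
  Ry@2 = +2955.9306 N

1821.392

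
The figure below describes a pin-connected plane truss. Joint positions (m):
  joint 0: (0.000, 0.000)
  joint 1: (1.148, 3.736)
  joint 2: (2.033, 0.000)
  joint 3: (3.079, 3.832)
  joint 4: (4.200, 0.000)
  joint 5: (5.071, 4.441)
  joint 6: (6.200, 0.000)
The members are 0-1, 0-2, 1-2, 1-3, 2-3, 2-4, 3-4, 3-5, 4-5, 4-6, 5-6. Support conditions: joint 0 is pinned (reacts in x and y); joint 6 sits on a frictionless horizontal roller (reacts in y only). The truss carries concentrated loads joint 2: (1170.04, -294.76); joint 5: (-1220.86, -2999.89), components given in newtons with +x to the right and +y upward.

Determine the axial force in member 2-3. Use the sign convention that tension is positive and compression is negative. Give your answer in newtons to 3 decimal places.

N=7 nodes, M=11 members, R=3 reactions → 2N=14, M+R=14
member 0 (0-1): L=3.9084, (cx,cy)=(0.2937,0.9559)
member 1 (0-2): L=2.0330, (cx,cy)=(1.0000,0.0000)
member 2 (1-2): L=3.8394, (cx,cy)=(0.2305,-0.9731)
member 3 (1-3): L=1.9334, (cx,cy)=(0.9988,0.0497)
member 4 (2-3): L=3.9722, (cx,cy)=(0.2633,0.9647)
member 5 (2-4): L=2.1670, (cx,cy)=(1.0000,0.0000)
member 6 (3-4): L=3.9926, (cx,cy)=(0.2808,-0.9598)
member 7 (3-5): L=2.0830, (cx,cy)=(0.9563,0.2924)
member 8 (4-5): L=4.5256, (cx,cy)=(0.1925,0.9813)
member 9 (4-6): L=2.0000, (cx,cy)=(1.0000,0.0000)
member 10 (5-6): L=4.5823, (cx,cy)=(0.2464,-0.9692)
solve A·x = −loads:
  F[0-1] = -1693.5719 N (compression)
  F[0-2] = +446.6265 N (tension)
  F[1-2] = +1619.1848 N (tension)
  F[1-3] = -871.7525 N (compression)
  F[2-3] = -1327.6815 N (compression)
  F[2-4] = -0.5639 N (compression)
  F[3-4] = +909.5482 N (tension)
  F[3-5] = -1543.0919 N (compression)
  F[4-5] = -889.5930 N (compression)
  F[4-6] = +426.0208 N (tension)
  F[5-6] = -1729.0864 N (compression)
  Rx@0 = +50.8200 N
  Ry@0 = +1618.8677 N
  Ry@6 = +1675.7823 N

-1327.681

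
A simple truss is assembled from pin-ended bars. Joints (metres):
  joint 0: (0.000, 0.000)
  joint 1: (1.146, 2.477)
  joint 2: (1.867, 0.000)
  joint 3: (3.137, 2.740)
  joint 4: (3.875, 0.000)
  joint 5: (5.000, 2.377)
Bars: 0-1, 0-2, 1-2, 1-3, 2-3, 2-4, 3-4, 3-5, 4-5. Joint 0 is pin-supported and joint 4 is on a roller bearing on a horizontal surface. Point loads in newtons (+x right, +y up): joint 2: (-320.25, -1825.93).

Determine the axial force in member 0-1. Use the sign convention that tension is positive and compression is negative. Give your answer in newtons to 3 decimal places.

N=6 nodes, M=9 members, R=3 reactions → 2N=12, M+R=12
member 0 (0-1): L=2.7293, (cx,cy)=(0.4199,0.9076)
member 1 (0-2): L=1.8670, (cx,cy)=(1.0000,0.0000)
member 2 (1-2): L=2.5798, (cx,cy)=(0.2795,-0.9602)
member 3 (1-3): L=2.0083, (cx,cy)=(0.9914,0.1310)
member 4 (2-3): L=3.0200, (cx,cy)=(0.4205,0.9073)
member 5 (2-4): L=2.0080, (cx,cy)=(1.0000,0.0000)
member 6 (3-4): L=2.8376, (cx,cy)=(0.2601,-0.9656)
member 7 (3-5): L=1.8980, (cx,cy)=(0.9815,-0.1913)
member 8 (4-5): L=2.6298, (cx,cy)=(0.4278,0.9039)
solve A·x = −loads:
  F[0-1] = -1042.5445 N (compression)
  F[0-2] = +117.5087 N (tension)
  F[1-2] = +890.9707 N (tension)
  F[1-3] = -692.7320 N (compression)
  F[2-3] = +1069.6401 N (tension)
  F[2-4] = +236.9532 N (tension)
  F[3-4] = -911.0970 N (compression)
  F[3-5] = -0.0000 N (compression)
  F[4-5] = +0.0000 N (tension)
  Rx@0 = +320.2500 N
  Ry@0 = +946.1851 N
  Ry@4 = +879.7449 N

-1042.544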